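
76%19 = 0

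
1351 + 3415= 4766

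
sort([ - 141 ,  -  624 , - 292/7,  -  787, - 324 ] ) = [ - 787 , - 624,-324, - 141, - 292/7 ] 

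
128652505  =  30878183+97774322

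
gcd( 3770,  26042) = 58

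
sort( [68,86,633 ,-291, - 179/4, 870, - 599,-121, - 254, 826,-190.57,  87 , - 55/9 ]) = [ - 599,-291 , - 254, - 190.57, - 121, - 179/4, - 55/9, 68,86,  87, 633 , 826, 870]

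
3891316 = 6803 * 572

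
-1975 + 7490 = 5515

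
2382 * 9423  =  22445586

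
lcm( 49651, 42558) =297906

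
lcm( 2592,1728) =5184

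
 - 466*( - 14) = 6524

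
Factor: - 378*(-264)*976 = 97396992 = 2^8*3^4*7^1*11^1 *61^1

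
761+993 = 1754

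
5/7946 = 5/7946 = 0.00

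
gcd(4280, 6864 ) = 8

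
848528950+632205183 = 1480734133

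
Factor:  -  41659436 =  - 2^2*7^1 *13^1*193^1*593^1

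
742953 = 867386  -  124433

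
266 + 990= 1256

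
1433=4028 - 2595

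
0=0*55056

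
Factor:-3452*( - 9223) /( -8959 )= - 2^2*17^( - 2)*23^1*31^( - 1)* 401^1 * 863^1= -31837796/8959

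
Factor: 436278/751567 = 2^1*3^1*19^1*43^1*89^1*751567^( - 1)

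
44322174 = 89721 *494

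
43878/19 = 43878/19= 2309.37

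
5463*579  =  3163077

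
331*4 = 1324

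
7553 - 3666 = 3887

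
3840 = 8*480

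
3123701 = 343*9107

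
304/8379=16/441=0.04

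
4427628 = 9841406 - 5413778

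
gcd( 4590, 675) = 135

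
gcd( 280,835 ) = 5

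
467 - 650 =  - 183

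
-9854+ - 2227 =-12081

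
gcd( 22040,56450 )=10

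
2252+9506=11758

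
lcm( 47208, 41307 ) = 330456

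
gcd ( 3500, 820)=20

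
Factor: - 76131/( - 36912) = 33/16= 2^( - 4)*3^1*11^1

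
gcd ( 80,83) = 1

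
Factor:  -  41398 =-2^1*7^1*2957^1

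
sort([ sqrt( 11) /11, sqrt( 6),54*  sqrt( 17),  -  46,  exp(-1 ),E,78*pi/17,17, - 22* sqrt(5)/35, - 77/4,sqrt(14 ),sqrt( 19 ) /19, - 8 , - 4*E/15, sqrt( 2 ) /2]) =[ - 46, - 77/4, - 8,  -  22*sqrt( 5 ) /35, - 4*E/15,sqrt( 19 ) /19, sqrt( 11)/11,  exp( - 1), sqrt( 2)/2,sqrt ( 6 ),E, sqrt (14), 78 *pi/17, 17, 54*sqrt(17) ]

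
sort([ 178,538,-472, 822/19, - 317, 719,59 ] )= [ - 472 , - 317,822/19,59,178 , 538, 719 ] 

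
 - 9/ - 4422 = 3/1474 = 0.00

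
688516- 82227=606289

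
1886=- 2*( - 943)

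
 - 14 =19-33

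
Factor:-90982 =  - 2^1*45491^1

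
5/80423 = 5/80423 = 0.00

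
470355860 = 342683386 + 127672474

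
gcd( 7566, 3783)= 3783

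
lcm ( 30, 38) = 570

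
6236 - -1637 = 7873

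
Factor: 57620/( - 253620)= - 3^( - 2)*43^1*67^1 * 1409^(-1) = - 2881/12681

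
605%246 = 113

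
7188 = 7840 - 652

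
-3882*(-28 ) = 108696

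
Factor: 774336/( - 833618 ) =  - 2^5*3^1*37^1*97^( -1 )*109^1*4297^( - 1) =- 387168/416809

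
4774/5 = 954 + 4/5=954.80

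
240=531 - 291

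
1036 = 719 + 317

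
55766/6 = 27883/3 = 9294.33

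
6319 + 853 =7172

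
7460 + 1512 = 8972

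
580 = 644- 64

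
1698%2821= 1698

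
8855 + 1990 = 10845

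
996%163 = 18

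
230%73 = 11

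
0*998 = 0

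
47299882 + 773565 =48073447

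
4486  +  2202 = 6688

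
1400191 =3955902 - 2555711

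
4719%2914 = 1805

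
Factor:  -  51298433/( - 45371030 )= 2^( - 1 )*5^( - 1)*919^( - 1)*4937^(-1)*51298433^1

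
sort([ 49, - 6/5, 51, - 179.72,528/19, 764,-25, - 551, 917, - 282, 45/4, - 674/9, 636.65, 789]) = [ - 551, - 282, - 179.72, - 674/9, - 25, - 6/5, 45/4, 528/19, 49, 51,636.65, 764,789, 917]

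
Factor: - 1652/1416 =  - 7/6 = - 2^( - 1)*3^( - 1) * 7^1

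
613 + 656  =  1269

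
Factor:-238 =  -2^1*7^1 * 17^1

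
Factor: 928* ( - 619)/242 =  - 2^4*11^(-2)*29^1*619^1 = - 287216/121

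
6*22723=136338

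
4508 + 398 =4906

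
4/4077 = 4/4077= 0.00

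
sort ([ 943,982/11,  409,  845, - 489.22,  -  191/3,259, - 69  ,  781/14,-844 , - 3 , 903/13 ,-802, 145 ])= [ - 844 ,-802,-489.22, - 69 ,-191/3,-3, 781/14,  903/13,982/11,145 , 259, 409 , 845,943 ]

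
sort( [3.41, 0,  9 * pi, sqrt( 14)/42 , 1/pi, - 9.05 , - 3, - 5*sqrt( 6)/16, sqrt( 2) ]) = [ - 9.05, - 3, - 5 * sqrt( 6)/16 , 0,  sqrt( 14) /42 , 1/pi, sqrt( 2),3.41, 9*pi]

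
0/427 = 0 = 0.00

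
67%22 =1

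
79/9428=79/9428 = 0.01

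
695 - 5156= - 4461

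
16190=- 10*(-1619)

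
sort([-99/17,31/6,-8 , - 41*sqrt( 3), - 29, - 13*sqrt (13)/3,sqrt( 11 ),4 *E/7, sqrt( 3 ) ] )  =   [ - 41 * sqrt( 3 ), - 29, - 13*sqrt( 13 ) /3 ,  -  8, - 99/17,4*E/7, sqrt( 3),sqrt( 11 ), 31/6 ] 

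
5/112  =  5/112 = 0.04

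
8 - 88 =  -  80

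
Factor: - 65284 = - 2^2*19^1*859^1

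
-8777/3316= -8777/3316= - 2.65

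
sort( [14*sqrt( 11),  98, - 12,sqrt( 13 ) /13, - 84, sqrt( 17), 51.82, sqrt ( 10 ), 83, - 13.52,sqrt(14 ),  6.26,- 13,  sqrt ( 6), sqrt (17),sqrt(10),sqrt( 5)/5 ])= [- 84,-13.52, - 13,-12,sqrt( 13)/13,  sqrt(5 ) /5, sqrt(6),  sqrt( 10),sqrt(10),sqrt(14), sqrt(17),  sqrt ( 17 ),6.26, 14*sqrt(11),51.82,83, 98 ]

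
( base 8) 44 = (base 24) 1c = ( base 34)12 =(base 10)36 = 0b100100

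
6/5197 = 6/5197 = 0.00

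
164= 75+89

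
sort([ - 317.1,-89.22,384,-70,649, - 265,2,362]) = [ - 317.1, - 265 , - 89.22,-70,2,362,384,649]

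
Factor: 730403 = 163^1*4481^1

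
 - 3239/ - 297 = 10 + 269/297 = 10.91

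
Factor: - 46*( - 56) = 2576 = 2^4*7^1*23^1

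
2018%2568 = 2018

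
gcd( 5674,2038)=2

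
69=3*23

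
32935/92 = 32935/92 = 357.99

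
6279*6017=37780743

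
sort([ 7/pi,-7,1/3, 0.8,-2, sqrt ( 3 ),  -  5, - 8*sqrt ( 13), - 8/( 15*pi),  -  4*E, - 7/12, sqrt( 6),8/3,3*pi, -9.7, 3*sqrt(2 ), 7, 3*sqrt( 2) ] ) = [ -8*sqrt( 13 ), - 4*E, - 9.7 , -7, - 5, - 2,- 7/12, - 8/( 15 *pi),1/3, 0.8, sqrt(3),7/pi, sqrt( 6 ), 8/3, 3*sqrt( 2),3*sqrt( 2),7,3*pi]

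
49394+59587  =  108981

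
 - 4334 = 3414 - 7748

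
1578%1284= 294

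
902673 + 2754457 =3657130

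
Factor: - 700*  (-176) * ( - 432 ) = - 2^10*3^3 * 5^2*7^1*11^1 = - 53222400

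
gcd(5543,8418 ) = 23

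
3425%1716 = 1709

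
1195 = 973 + 222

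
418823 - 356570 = 62253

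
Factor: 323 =17^1 * 19^1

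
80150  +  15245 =95395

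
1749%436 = 5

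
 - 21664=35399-57063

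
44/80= 11/20 = 0.55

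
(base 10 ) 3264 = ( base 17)B50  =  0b110011000000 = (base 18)A16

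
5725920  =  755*7584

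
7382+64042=71424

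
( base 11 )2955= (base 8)7343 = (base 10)3811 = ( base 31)3tt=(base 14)1563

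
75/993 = 25/331 = 0.08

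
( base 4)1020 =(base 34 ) 24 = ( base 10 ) 72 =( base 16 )48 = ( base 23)33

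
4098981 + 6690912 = 10789893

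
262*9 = 2358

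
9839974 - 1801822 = 8038152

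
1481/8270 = 1481/8270 = 0.18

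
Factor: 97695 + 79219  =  176914 = 2^1*53^1*1669^1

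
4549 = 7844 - 3295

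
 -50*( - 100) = 5000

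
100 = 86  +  14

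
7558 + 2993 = 10551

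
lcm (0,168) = 0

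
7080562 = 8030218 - 949656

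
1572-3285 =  - 1713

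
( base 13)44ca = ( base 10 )9630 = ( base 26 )e6a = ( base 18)1bd0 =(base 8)22636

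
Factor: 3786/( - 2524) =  - 2^( - 1)*3^1 = - 3/2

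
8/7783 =8/7783 = 0.00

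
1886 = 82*23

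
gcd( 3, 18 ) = 3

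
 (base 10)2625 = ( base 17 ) 917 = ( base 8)5101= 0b101001000001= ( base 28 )39l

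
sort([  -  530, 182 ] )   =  [ - 530, 182]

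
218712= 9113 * 24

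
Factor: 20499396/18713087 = 2^2*3^1*193^(  -  1 ) * 96959^ ( - 1)*1708283^1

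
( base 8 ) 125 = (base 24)3D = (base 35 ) 2F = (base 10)85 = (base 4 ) 1111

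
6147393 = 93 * 66101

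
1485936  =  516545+969391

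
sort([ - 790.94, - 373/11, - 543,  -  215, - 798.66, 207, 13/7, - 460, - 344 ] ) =[ - 798.66 ,-790.94, - 543 , - 460, - 344,- 215, - 373/11, 13/7, 207]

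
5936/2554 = 2 + 414/1277  =  2.32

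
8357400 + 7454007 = 15811407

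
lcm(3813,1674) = 68634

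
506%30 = 26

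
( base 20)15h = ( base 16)205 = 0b1000000101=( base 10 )517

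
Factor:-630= - 2^1*3^2*5^1*7^1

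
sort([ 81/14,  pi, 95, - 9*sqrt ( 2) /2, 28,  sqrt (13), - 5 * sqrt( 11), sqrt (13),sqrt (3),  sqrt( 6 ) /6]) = [- 5*sqrt( 11), -9*sqrt( 2)/2,sqrt( 6)/6 , sqrt (3),pi,sqrt (13),sqrt(  13 ),81/14,  28  ,  95 ]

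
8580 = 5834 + 2746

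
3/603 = 1/201 = 0.00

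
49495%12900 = 10795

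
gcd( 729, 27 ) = 27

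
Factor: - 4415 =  - 5^1  *  883^1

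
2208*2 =4416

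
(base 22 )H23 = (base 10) 8275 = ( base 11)6243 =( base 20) 10DF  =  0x2053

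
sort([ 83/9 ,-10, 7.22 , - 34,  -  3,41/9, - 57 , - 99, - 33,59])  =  [ - 99, - 57, - 34, - 33, - 10, -3, 41/9, 7.22,  83/9, 59] 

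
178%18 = 16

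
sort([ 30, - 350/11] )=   [-350/11,  30]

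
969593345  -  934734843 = 34858502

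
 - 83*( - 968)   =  80344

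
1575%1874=1575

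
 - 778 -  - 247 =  - 531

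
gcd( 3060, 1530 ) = 1530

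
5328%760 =8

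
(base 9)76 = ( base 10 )69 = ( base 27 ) 2f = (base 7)126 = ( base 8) 105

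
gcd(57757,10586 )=1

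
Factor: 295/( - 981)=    - 3^( - 2)*5^1 *59^1*109^( - 1) 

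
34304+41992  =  76296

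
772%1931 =772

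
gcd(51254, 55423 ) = 1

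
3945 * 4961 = 19571145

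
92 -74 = 18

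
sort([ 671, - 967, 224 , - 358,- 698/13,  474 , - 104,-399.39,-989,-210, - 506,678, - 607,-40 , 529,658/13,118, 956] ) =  [ - 989,  -  967 ,-607, - 506, - 399.39,- 358,  -  210,-104, - 698/13,-40,658/13, 118,224, 474,529,671,678,956]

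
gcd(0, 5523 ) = 5523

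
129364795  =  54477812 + 74886983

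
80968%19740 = 2008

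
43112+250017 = 293129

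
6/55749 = 2/18583 = 0.00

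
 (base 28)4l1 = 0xe8d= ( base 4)322031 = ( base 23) 70m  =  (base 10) 3725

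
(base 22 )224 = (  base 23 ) 1l4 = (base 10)1016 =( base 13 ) 602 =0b1111111000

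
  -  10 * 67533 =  - 675330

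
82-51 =31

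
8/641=8/641 = 0.01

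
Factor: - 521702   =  -2^1 * 19^1*13729^1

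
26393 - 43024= - 16631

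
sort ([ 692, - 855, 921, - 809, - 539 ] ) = [-855 ,-809, - 539,  692, 921]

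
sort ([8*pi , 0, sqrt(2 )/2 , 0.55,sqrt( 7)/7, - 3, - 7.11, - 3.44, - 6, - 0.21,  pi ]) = [ - 7.11, - 6,-3.44,-3, - 0.21, 0, sqrt (7 ) /7,0.55 , sqrt( 2) /2, pi , 8*pi ] 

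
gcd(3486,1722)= 42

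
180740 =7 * 25820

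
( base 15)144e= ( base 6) 32045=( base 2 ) 1000011111101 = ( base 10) 4349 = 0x10FD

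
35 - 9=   26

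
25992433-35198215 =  - 9205782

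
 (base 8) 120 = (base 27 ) 2Q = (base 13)62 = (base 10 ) 80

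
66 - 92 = -26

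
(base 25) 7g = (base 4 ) 2333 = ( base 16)BF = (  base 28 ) 6N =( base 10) 191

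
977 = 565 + 412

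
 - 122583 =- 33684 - 88899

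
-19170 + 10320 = - 8850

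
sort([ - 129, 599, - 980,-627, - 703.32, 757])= [- 980,-703.32 ,- 627, -129 , 599,757]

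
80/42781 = 80/42781 = 0.00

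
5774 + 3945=9719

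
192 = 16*12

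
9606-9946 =-340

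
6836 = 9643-2807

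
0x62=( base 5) 343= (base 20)4I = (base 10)98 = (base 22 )4A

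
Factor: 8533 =7^1*23^1*53^1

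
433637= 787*551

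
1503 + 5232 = 6735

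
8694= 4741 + 3953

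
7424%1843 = 52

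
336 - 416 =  - 80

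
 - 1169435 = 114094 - 1283529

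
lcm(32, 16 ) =32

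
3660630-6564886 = -2904256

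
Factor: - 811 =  - 811^1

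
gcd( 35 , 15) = 5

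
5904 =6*984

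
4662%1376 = 534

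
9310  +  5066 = 14376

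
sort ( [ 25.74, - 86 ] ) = [ - 86,25.74 ]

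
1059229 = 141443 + 917786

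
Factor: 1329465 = 3^1*5^1*263^1 * 337^1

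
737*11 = 8107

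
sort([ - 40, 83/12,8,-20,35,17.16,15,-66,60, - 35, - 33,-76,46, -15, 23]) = [ - 76, - 66,-40, - 35,  -  33,  -  20, - 15,  83/12, 8,15,17.16,23, 35  ,  46,60] 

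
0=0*( - 18512) 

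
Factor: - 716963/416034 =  - 2^( - 1) * 3^(-2 ) * 13^1 * 29^( - 1 )*131^1*421^1*797^ ( - 1 )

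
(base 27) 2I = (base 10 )72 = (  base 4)1020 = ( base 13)57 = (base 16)48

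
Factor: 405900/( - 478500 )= - 3^1*5^( - 1) * 29^ ( - 1)*41^1 = - 123/145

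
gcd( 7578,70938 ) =18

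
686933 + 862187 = 1549120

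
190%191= 190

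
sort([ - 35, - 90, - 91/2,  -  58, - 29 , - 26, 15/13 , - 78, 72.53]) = [ - 90,  -  78, - 58, - 91/2, - 35, - 29, - 26, 15/13 , 72.53]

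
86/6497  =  86/6497 =0.01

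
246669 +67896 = 314565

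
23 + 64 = 87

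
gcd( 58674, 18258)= 6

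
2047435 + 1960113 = 4007548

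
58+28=86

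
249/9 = 83/3 = 27.67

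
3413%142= 5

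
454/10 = 227/5 =45.40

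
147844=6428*23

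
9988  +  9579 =19567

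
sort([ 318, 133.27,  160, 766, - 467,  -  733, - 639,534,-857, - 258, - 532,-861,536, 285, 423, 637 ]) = [ - 861,-857,-733, - 639, - 532, - 467, - 258,133.27,160,285, 318 , 423 , 534,536,637, 766 ]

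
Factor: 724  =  2^2*181^1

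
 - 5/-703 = 5/703 = 0.01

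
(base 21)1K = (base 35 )16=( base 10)41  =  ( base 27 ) 1e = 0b101001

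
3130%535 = 455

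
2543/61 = 2543/61 =41.69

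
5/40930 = 1/8186 = 0.00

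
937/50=18 + 37/50 = 18.74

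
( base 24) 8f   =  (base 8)317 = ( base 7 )414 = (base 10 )207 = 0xCF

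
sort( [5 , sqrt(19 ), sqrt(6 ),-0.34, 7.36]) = [-0.34,sqrt( 6),sqrt( 19 ),5,7.36 ] 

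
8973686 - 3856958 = 5116728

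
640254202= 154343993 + 485910209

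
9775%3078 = 541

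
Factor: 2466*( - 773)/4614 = -3^1*137^1*769^( - 1 )*773^1=- 317703/769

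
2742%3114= 2742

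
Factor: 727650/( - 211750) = -189/55 = -3^3*5^ ( - 1)*7^1 *11^(  -  1 )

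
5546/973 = 5546/973 = 5.70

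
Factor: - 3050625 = -3^1*5^4*1627^1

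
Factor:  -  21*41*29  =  -24969 = - 3^1*7^1 * 29^1*41^1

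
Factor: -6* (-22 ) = 132 =2^2*3^1*  11^1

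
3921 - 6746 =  -2825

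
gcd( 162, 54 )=54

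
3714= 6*619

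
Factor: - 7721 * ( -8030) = 2^1*5^1 * 7^1 * 11^1*73^1*1103^1 = 61999630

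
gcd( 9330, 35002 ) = 2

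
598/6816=299/3408 = 0.09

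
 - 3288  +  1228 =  - 2060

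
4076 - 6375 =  - 2299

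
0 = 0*3943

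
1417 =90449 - 89032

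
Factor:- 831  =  - 3^1*277^1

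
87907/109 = 87907/109  =  806.49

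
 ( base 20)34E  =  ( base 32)18E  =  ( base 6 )5554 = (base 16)50E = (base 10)1294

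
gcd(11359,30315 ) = 1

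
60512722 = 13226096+47286626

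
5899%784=411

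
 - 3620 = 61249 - 64869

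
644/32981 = 644/32981 =0.02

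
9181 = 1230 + 7951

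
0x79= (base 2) 1111001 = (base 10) 121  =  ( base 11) 100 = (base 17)72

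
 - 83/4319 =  - 1+4236/4319 =- 0.02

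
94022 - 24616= 69406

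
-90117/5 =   -  90117/5 = -18023.40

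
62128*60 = 3727680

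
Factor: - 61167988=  - 2^2 * 7^1 *523^1*4177^1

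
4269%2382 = 1887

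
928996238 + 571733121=1500729359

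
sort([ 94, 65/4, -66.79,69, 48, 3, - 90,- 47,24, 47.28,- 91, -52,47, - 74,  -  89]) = [ - 91 ,-90, - 89, - 74, - 66.79, - 52, -47,3,65/4, 24, 47, 47.28, 48,  69,94]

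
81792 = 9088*9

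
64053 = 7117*9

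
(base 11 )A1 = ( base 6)303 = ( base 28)3R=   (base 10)111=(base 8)157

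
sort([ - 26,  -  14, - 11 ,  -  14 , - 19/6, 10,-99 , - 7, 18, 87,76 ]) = [  -  99,  -  26, - 14 ,-14, - 11 ,-7,-19/6 , 10,18, 76,87]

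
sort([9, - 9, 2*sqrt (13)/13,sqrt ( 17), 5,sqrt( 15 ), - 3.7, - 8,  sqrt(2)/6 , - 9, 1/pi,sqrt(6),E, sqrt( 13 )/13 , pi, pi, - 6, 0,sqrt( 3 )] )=[-9,- 9 , - 8, - 6, - 3.7,0, sqrt(2) /6,sqrt( 13 ) /13, 1/pi, 2*sqrt( 13 )/13, sqrt(3),sqrt(6), E, pi, pi, sqrt(15), sqrt(17), 5,9 ]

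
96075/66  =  1455 + 15/22=1455.68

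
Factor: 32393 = 29^1*1117^1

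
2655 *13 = 34515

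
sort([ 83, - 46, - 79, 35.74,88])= [  -  79, - 46,35.74,  83,  88]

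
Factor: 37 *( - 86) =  - 2^1 *37^1 * 43^1 = - 3182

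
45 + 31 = 76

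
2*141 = 282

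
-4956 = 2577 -7533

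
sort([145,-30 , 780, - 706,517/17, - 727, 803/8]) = [-727,  -  706,-30,517/17,  803/8, 145, 780]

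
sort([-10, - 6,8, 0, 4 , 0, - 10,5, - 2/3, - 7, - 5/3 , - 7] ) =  [- 10 ,  -  10, - 7,- 7, - 6, - 5/3, - 2/3, 0,0,4, 5, 8]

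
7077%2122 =711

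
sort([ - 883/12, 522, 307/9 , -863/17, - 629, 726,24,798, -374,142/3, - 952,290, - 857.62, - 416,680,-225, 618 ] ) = [ - 952 ,  -  857.62, - 629, - 416, - 374,  -  225, - 883/12,-863/17,24, 307/9, 142/3, 290, 522,618, 680,726,798 ] 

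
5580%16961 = 5580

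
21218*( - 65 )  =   - 1379170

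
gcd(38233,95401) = 1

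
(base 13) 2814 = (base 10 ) 5763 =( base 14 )2159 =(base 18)HE3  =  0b1011010000011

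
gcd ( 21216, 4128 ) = 96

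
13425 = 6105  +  7320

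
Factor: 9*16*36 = 2^6*3^4=5184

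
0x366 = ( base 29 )110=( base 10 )870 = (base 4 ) 31212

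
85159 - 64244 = 20915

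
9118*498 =4540764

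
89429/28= 89429/28=3193.89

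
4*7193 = 28772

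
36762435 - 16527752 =20234683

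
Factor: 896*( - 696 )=-2^10*3^1*7^1* 29^1 = - 623616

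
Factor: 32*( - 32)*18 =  - 2^11*3^2=- 18432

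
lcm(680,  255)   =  2040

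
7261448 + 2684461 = 9945909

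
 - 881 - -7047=6166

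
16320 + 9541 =25861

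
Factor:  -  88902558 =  - 2^1*3^2 * 19^1*259949^1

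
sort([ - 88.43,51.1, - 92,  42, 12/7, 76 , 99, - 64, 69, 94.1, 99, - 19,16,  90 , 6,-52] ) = [  -  92 , - 88.43, - 64,  -  52, - 19 , 12/7,6, 16, 42,51.1,69,76,90 , 94.1, 99,99]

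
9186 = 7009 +2177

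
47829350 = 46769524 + 1059826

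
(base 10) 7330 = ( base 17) 1863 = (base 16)1CA2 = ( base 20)I6A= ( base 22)F34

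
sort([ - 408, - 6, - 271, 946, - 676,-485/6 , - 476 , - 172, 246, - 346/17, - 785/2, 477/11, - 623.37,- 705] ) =[ - 705,  -  676, - 623.37, - 476, - 408, - 785/2, - 271, - 172, - 485/6,-346/17, - 6,477/11,246, 946 ] 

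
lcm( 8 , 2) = 8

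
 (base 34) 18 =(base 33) 19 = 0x2A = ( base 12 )36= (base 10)42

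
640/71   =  9 + 1/71= 9.01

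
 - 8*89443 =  - 715544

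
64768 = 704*92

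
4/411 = 4/411 = 0.01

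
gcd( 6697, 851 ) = 37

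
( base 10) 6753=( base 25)AK3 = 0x1a61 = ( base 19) id8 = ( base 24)bh9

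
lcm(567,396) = 24948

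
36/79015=36/79015 = 0.00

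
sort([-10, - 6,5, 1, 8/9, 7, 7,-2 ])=[  -  10,-6,  -  2, 8/9,1, 5,7,  7 ]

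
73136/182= 5224/13= 401.85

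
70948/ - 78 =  - 910+ 16/39 = -  909.59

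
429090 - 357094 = 71996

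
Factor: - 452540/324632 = -2^ ( -1 ) * 5^1*7^( - 1 )*11^2*31^ ( - 1) = - 605/434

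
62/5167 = 62/5167 = 0.01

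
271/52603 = 271/52603= 0.01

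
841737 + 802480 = 1644217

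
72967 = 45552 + 27415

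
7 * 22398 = 156786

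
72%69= 3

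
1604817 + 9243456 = 10848273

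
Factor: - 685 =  - 5^1 * 137^1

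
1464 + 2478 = 3942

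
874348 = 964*907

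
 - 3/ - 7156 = 3/7156 = 0.00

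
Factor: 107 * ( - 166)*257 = - 2^1*83^1*107^1*257^1 = - 4564834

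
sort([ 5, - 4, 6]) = [ - 4 , 5,6 ] 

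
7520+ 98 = 7618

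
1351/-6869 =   -  1351/6869 = -0.20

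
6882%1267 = 547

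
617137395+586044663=1203182058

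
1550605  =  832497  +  718108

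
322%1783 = 322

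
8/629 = 8/629 = 0.01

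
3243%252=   219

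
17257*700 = 12079900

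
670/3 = 670/3 = 223.33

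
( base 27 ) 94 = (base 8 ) 367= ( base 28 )8n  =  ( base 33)7g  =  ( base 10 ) 247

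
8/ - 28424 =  - 1/3553 = - 0.00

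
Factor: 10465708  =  2^2*11^1*237857^1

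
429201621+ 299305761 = 728507382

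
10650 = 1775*6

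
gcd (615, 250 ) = 5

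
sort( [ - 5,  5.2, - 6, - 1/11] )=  [ - 6, - 5 , - 1/11, 5.2 ] 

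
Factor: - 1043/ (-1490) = 7/10 = 2^( - 1)*5^ ( - 1)*7^1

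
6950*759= 5275050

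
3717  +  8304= 12021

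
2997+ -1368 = 1629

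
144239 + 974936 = 1119175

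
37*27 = 999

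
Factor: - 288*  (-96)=27648 = 2^10 * 3^3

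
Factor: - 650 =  - 2^1*5^2*13^1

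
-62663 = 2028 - 64691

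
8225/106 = 77 + 63/106= 77.59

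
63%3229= 63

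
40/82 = 20/41  =  0.49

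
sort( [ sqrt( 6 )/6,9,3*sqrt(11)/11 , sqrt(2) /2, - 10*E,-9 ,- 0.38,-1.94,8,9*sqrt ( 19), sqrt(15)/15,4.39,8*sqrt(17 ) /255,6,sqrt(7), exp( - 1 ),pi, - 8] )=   [ -10 *E,-9 ,-8,-1.94, - 0.38 , 8*sqrt ( 17)/255,sqrt(15 )/15, exp( - 1), sqrt( 6)/6,sqrt(2 )/2, 3*sqrt( 11) /11,  sqrt(7 ), pi,4.39, 6, 8, 9,9*sqrt(19) ] 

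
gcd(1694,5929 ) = 847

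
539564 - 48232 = 491332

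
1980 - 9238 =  - 7258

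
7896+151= 8047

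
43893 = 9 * 4877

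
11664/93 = 125 + 13/31 = 125.42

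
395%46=27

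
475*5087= 2416325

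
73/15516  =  73/15516=0.00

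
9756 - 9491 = 265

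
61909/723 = 85 + 454/723= 85.63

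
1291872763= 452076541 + 839796222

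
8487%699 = 99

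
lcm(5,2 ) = 10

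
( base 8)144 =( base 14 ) 72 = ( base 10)100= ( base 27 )3J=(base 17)5f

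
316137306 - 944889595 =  - 628752289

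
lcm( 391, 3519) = 3519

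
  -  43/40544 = - 43/40544 = -0.00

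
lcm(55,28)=1540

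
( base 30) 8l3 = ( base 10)7833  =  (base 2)1111010011001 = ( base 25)cd8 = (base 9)11663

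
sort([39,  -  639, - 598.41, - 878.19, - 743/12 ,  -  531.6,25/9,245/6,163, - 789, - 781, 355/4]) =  [ - 878.19, - 789 , - 781, -639, - 598.41, - 531.6, - 743/12,25/9,  39, 245/6, 355/4,163]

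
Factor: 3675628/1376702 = 2^1*11^1*19^ (  -  1)*36229^( - 1)*83537^1 = 1837814/688351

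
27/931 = 27/931 = 0.03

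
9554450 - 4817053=4737397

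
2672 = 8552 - 5880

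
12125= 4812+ 7313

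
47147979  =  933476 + 46214503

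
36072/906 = 39 + 123/151 = 39.81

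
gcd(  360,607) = 1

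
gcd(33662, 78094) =2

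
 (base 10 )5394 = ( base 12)3156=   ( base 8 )12422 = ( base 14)1D74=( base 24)98i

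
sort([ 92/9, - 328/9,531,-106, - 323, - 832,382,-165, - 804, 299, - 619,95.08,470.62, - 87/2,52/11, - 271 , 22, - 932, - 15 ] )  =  [ - 932, - 832, - 804, - 619, - 323, - 271, - 165, - 106 , - 87/2, - 328/9,-15,52/11, 92/9,22 , 95.08,299,382,470.62,  531] 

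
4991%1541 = 368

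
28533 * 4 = 114132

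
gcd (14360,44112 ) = 8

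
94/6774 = 47/3387 = 0.01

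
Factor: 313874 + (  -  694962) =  - 381088  =  - 2^5*11909^1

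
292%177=115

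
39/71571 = 13/23857=0.00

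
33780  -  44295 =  - 10515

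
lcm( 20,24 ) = 120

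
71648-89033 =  - 17385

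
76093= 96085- 19992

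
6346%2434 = 1478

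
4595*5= 22975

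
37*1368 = 50616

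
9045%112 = 85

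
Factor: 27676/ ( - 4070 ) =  - 2^1*5^( - 1)*17^1 = - 34/5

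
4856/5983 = 4856/5983 = 0.81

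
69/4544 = 69/4544  =  0.02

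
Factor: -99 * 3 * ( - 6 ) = 1782 =2^1 * 3^4*11^1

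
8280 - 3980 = 4300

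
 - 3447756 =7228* ( - 477) 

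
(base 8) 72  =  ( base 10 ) 58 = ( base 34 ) 1o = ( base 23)2c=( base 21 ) 2G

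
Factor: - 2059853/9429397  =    -  313^1*6581^1*9429397^( - 1 )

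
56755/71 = 56755/71 = 799.37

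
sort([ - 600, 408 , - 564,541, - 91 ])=[-600, - 564,-91, 408, 541]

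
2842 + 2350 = 5192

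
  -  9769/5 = -1954 + 1/5 =- 1953.80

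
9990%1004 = 954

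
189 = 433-244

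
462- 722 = - 260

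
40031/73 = 548 + 27/73=   548.37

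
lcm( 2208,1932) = 15456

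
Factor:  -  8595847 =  - 13^2*19^1 * 2677^1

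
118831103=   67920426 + 50910677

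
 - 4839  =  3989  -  8828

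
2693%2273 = 420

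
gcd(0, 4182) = 4182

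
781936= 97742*8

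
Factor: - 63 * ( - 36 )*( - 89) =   -  2^2*3^4*7^1*89^1  =  - 201852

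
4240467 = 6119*693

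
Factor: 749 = 7^1*107^1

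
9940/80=497/4=124.25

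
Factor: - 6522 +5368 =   -  1154 = - 2^1 * 577^1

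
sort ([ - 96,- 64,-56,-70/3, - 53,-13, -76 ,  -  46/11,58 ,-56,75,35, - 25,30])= [-96, - 76, - 64,- 56, -56,- 53, - 25,  -  70/3 ,-13, - 46/11,30,35 , 58,75 ]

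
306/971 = 306/971 = 0.32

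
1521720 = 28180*54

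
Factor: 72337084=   2^2 *1249^1*14479^1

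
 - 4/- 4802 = 2/2401 = 0.00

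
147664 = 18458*8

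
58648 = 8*7331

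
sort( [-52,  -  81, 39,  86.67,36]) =[-81,  -  52,  36, 39,  86.67]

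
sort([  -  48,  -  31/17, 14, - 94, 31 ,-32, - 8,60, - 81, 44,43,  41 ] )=[-94, - 81, - 48,-32, - 8, - 31/17,14,31,41,43,44,60] 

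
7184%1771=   100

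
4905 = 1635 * 3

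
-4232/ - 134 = 31 + 39/67 =31.58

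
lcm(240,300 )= 1200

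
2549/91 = 2549/91 = 28.01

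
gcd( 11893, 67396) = 7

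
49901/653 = 49901/653  =  76.42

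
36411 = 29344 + 7067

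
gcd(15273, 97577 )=1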